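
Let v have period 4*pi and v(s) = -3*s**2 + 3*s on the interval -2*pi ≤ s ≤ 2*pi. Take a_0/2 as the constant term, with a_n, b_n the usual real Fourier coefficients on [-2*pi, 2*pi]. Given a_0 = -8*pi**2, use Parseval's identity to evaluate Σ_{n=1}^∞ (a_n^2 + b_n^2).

pi**2*(24 + 128*pi**2/5)

Parseval: a_0^2/2 + Σ_{n≥1} (a_n^2+b_n^2) = (1/(2*pi)) ∫_{-2*pi}^{2*pi} v(s)^2 ds = pi**2*(24 + 288*pi**2/5).
Subtract a_0^2/2 = 32*pi**4: Σ (a_n^2+b_n^2) = pi**2*(24 + 128*pi**2/5).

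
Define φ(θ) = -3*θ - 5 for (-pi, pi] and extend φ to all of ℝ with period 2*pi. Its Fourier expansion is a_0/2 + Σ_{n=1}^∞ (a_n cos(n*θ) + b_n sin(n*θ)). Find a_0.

-10

a_0 = 1/pi ∫_{-pi}^{pi} φ(θ) dθ = 1/pi · (-10*pi) = -10.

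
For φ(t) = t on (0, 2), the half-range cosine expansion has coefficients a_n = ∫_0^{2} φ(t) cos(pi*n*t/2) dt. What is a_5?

a_5 = ∫_0^{2} (t) cos(5*pi*t/2) dt.
Integrating by parts (boundary term plus one more integral), an antiderivative of (t) cos(5*pi*t/2) is 2*t*sin(5*pi*t/2)/(5*pi) + 4*cos(5*pi*t/2)/(25*pi**2); evaluating from 0 to 2: ∫_{0}^{2} (t) cos(5*pi*t/2) dt = (-4/(25*pi**2)) - (4/(25*pi**2)) = -8/(25*pi**2).
Hence a_5 = -8/(25*pi**2).

-8/(25*pi**2)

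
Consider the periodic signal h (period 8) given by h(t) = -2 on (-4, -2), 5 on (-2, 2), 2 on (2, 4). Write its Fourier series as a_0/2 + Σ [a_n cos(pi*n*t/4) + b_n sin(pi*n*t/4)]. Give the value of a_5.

2/pi

a_5 = 1/4 ∫_{-4}^{4} h(t) cos(5*pi*t/4) dt.
Split the integral at the breakpoints.
Directly, an antiderivative of (-2) cos(5*pi*t/4) is -8*sin(5*pi*t/4)/(5*pi); evaluating from -4 to -2: ∫_{-4}^{-2} (-2) cos(5*pi*t/4) dt = (8/(5*pi)) - (0) = 8/(5*pi).
Directly, an antiderivative of (5) cos(5*pi*t/4) is 4*sin(5*pi*t/4)/pi; evaluating from -2 to 2: ∫_{-2}^{2} (5) cos(5*pi*t/4) dt = (4/pi) - (-4/pi) = 8/pi.
Directly, an antiderivative of (2) cos(5*pi*t/4) is 8*sin(5*pi*t/4)/(5*pi); evaluating from 2 to 4: ∫_{2}^{4} (2) cos(5*pi*t/4) dt = (0) - (8/(5*pi)) = -8/(5*pi).
Summing the pieces and multiplying by (1/4) gives a_5 = 2/pi.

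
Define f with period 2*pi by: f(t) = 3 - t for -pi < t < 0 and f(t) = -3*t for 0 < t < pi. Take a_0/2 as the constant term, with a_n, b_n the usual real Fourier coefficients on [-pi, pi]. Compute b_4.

1

b_4 = 1/pi ∫_{-pi}^{pi} f(t) sin(4*t) dt.
Split the integral at the breakpoints.
Integrating by parts (boundary term plus one more integral), an antiderivative of (3 - t) sin(4*t) is t*cos(4*t)/4 - sin(4*t)/16 - 3*cos(4*t)/4; evaluating from -pi to 0: ∫_{-pi}^{0} (3 - t) sin(4*t) dt = (-3/4) - (-pi/4 - 3/4) = pi/4.
Integrating by parts (boundary term plus one more integral), an antiderivative of (-3*t) sin(4*t) is 3*t*cos(4*t)/4 - 3*sin(4*t)/16; evaluating from 0 to pi: ∫_{0}^{pi} (-3*t) sin(4*t) dt = (3*pi/4) - (0) = 3*pi/4.
Summing the pieces and multiplying by (1/pi) gives b_4 = 1.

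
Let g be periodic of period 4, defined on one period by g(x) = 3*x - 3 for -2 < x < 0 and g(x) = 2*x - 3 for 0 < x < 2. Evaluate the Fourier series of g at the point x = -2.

-4

At x = -2 the one-sided limits are g(-2^-) = 1 and g(-2^+) = -9.
By Dirichlet's theorem the series converges to their average, [(1) + (-9)]/2 = -4.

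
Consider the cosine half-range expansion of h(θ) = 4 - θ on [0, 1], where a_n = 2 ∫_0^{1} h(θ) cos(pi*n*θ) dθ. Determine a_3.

4/(9*pi**2)

a_3 = 2 ∫_0^{1} (4 - θ) cos(3*pi*θ) dθ.
Integrating by parts (boundary term plus one more integral), an antiderivative of (4 - θ) cos(3*pi*θ) is -θ*sin(3*pi*θ)/(3*pi) + 4*sin(3*pi*θ)/(3*pi) - cos(3*pi*θ)/(9*pi**2); evaluating from 0 to 1: ∫_{0}^{1} (4 - θ) cos(3*pi*θ) dθ = (1/(9*pi**2)) - (-1/(9*pi**2)) = 2/(9*pi**2).
Hence a_3 = 2·(2/(9*pi**2)) = 4/(9*pi**2).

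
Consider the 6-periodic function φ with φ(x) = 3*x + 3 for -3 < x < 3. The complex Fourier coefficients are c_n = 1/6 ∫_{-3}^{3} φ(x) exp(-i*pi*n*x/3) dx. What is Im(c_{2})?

9/(2*pi)

Since φ is real-valued, Im(c_{2}) = -1/6 ∫_{-3}^{3} φ(x) sin(2*pi*x/3) dx = -b_{2}/2.
Integrating by parts (boundary term plus one more integral), an antiderivative of (3*x + 3) sin(2*pi*x/3) is -9*x*cos(2*pi*x/3)/(2*pi) + 27*sin(2*pi*x/3)/(4*pi**2) - 9*cos(2*pi*x/3)/(2*pi); evaluating from -3 to 3: ∫_{-3}^{3} (3*x + 3) sin(2*pi*x/3) dx = (-18/pi) - (9/pi) = -27/pi.
Hence Im(c_{2}) = (-1/6)·(-27/pi) = 9/(2*pi).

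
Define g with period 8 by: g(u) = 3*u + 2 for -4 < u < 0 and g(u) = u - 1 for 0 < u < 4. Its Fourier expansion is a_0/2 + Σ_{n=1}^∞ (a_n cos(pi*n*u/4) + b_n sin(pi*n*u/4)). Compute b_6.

-8/(3*pi)

b_6 = 1/4 ∫_{-4}^{4} g(u) sin(3*pi*u/2) du.
Split the integral at the breakpoints.
Integrating by parts (boundary term plus one more integral), an antiderivative of (3*u + 2) sin(3*pi*u/2) is -2*u*cos(3*pi*u/2)/pi + 4*sin(3*pi*u/2)/(3*pi**2) - 4*cos(3*pi*u/2)/(3*pi); evaluating from -4 to 0: ∫_{-4}^{0} (3*u + 2) sin(3*pi*u/2) du = (-4/(3*pi)) - (20/(3*pi)) = -8/pi.
Integrating by parts (boundary term plus one more integral), an antiderivative of (u - 1) sin(3*pi*u/2) is -2*u*cos(3*pi*u/2)/(3*pi) + 4*sin(3*pi*u/2)/(9*pi**2) + 2*cos(3*pi*u/2)/(3*pi); evaluating from 0 to 4: ∫_{0}^{4} (u - 1) sin(3*pi*u/2) du = (-2/pi) - (2/(3*pi)) = -8/(3*pi).
Summing the pieces and multiplying by (1/4) gives b_6 = -8/(3*pi).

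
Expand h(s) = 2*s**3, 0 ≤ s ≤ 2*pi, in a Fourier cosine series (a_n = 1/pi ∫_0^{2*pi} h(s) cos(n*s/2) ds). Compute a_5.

96*(4 - 25*pi**2)/(625*pi)

a_5 = 1/pi ∫_0^{2*pi} (2*s**3) cos(5*s/2) ds.
Integrating by parts three times (tabular method), an antiderivative of (2*s**3) cos(5*s/2) is 4*s**3*sin(5*s/2)/5 + 24*s**2*cos(5*s/2)/25 - 96*s*sin(5*s/2)/125 - 192*cos(5*s/2)/625; evaluating from 0 to 2*pi: ∫_{0}^{2*pi} (2*s**3) cos(5*s/2) ds = (192/625 - 96*pi**2/25) - (-192/625) = 384/625 - 96*pi**2/25.
Hence a_5 = (1/pi)·(384/625 - 96*pi**2/25) = 96*(4 - 25*pi**2)/(625*pi).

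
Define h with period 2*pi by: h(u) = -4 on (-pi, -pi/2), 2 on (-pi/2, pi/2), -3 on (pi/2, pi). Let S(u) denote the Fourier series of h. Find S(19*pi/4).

-3

u = 19*pi/4 differs from u = 3*pi/4 by 2 full period(s), and the series is 2*pi-periodic.
h is continuous at u = 3*pi/4 with value -3, so the series converges to -3 there.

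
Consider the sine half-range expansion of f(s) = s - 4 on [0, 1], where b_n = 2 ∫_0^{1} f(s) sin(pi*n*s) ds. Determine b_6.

b_6 = 2 ∫_0^{1} (s - 4) sin(6*pi*s) ds.
Integrating by parts (boundary term plus one more integral), an antiderivative of (s - 4) sin(6*pi*s) is -s*cos(6*pi*s)/(6*pi) + sin(6*pi*s)/(36*pi**2) + 2*cos(6*pi*s)/(3*pi); evaluating from 0 to 1: ∫_{0}^{1} (s - 4) sin(6*pi*s) ds = (1/(2*pi)) - (2/(3*pi)) = -1/(6*pi).
Hence b_6 = 2·(-1/(6*pi)) = -1/(3*pi).

-1/(3*pi)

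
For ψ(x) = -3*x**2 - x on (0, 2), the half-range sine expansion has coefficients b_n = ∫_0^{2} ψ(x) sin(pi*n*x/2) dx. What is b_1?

-28/pi + 96/pi**3

b_1 = ∫_0^{2} (-3*x**2 - x) sin(pi*x/2) dx.
Integrating by parts twice (tabular method), an antiderivative of (-3*x**2 - x) sin(pi*x/2) is 6*x**2*cos(pi*x/2)/pi - 24*x*sin(pi*x/2)/pi**2 + 2*x*cos(pi*x/2)/pi - 4*sin(pi*x/2)/pi**2 - 48*cos(pi*x/2)/pi**3; evaluating from 0 to 2: ∫_{0}^{2} (-3*x**2 - x) sin(pi*x/2) dx = (-28/pi + 48/pi**3) - (-48/pi**3) = -28/pi + 96/pi**3.
Hence b_1 = -28/pi + 96/pi**3.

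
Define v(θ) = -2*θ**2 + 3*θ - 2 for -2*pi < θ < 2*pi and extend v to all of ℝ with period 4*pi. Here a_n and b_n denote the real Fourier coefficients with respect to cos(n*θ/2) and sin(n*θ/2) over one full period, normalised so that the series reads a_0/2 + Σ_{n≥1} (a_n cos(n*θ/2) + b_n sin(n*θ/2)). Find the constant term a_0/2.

-8*pi**2/3 - 2

a_0 = (1/(2*pi)) ∫_{-2*pi}^{2*pi} v(θ) dθ = (1/(2*pi)) · (-32*pi**3/3 - 8*pi) = -16*pi**2/3 - 4.
So the constant term a_0/2 = -8*pi**2/3 - 2.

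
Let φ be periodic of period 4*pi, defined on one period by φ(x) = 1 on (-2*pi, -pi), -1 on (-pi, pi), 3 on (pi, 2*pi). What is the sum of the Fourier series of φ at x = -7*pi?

1

x = -7*pi differs from x = pi by -2 full period(s), and the series is 4*pi-periodic.
At x = pi the one-sided limits are φ(pi^-) = -1 and φ(pi^+) = 3.
By Dirichlet's theorem the series converges to their average, [(-1) + (3)]/2 = 1.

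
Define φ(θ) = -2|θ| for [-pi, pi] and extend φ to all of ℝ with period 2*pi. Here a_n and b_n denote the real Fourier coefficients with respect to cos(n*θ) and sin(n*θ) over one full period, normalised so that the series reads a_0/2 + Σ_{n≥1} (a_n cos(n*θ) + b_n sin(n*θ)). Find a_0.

-2*pi

a_0 = 1/pi ∫_{-pi}^{pi} φ(θ) dθ = 1/pi · (-2*pi**2) = -2*pi.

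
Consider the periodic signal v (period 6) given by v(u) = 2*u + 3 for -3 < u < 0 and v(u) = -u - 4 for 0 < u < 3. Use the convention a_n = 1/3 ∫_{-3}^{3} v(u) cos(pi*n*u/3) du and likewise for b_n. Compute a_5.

18/(25*pi**2)

a_5 = 1/3 ∫_{-3}^{3} v(u) cos(5*pi*u/3) du.
Split the integral at the breakpoints.
Integrating by parts (boundary term plus one more integral), an antiderivative of (2*u + 3) cos(5*pi*u/3) is 6*u*sin(5*pi*u/3)/(5*pi) + 9*sin(5*pi*u/3)/(5*pi) + 18*cos(5*pi*u/3)/(25*pi**2); evaluating from -3 to 0: ∫_{-3}^{0} (2*u + 3) cos(5*pi*u/3) du = (18/(25*pi**2)) - (-18/(25*pi**2)) = 36/(25*pi**2).
Integrating by parts (boundary term plus one more integral), an antiderivative of (-u - 4) cos(5*pi*u/3) is -3*u*sin(5*pi*u/3)/(5*pi) - 12*sin(5*pi*u/3)/(5*pi) - 9*cos(5*pi*u/3)/(25*pi**2); evaluating from 0 to 3: ∫_{0}^{3} (-u - 4) cos(5*pi*u/3) du = (9/(25*pi**2)) - (-9/(25*pi**2)) = 18/(25*pi**2).
Summing the pieces and multiplying by (1/3) gives a_5 = 18/(25*pi**2).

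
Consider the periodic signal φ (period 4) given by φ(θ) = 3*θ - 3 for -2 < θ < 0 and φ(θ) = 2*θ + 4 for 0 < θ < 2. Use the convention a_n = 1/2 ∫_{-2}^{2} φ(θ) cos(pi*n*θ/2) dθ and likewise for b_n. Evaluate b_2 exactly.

-5/pi

b_2 = 1/2 ∫_{-2}^{2} φ(θ) sin(pi*θ) dθ.
Split the integral at the breakpoints.
Integrating by parts (boundary term plus one more integral), an antiderivative of (3*θ - 3) sin(pi*θ) is -3*θ*cos(pi*θ)/pi + 3*sin(pi*θ)/pi**2 + 3*cos(pi*θ)/pi; evaluating from -2 to 0: ∫_{-2}^{0} (3*θ - 3) sin(pi*θ) dθ = (3/pi) - (9/pi) = -6/pi.
Integrating by parts (boundary term plus one more integral), an antiderivative of (2*θ + 4) sin(pi*θ) is -2*θ*cos(pi*θ)/pi + 2*sin(pi*θ)/pi**2 - 4*cos(pi*θ)/pi; evaluating from 0 to 2: ∫_{0}^{2} (2*θ + 4) sin(pi*θ) dθ = (-8/pi) - (-4/pi) = -4/pi.
Summing the pieces and multiplying by (1/2) gives b_2 = -5/pi.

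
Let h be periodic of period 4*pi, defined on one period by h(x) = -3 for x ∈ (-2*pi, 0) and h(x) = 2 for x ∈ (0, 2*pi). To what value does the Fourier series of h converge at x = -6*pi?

-1/2

x = -6*pi differs from x = 2*pi by -2 full period(s), and the series is 4*pi-periodic.
At x = 2*pi the one-sided limits are h(2*pi^-) = 2 and h(2*pi^+) = -3.
By Dirichlet's theorem the series converges to their average, [(2) + (-3)]/2 = -1/2.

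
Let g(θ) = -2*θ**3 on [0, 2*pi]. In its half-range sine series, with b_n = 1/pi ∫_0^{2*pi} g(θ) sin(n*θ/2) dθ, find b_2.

b_2 = 1/pi ∫_0^{2*pi} (-2*θ**3) sin(θ) dθ.
Integrating by parts three times (tabular method), an antiderivative of (-2*θ**3) sin(θ) is 2*θ**3*cos(θ) - 6*θ**2*sin(θ) - 12*θ*cos(θ) + 12*sin(θ); evaluating from 0 to 2*pi: ∫_{0}^{2*pi} (-2*θ**3) sin(θ) dθ = (-24*pi + 16*pi**3) - (0) = -24*pi + 16*pi**3.
Hence b_2 = (1/pi)·(-24*pi + 16*pi**3) = -24 + 16*pi**2.

-24 + 16*pi**2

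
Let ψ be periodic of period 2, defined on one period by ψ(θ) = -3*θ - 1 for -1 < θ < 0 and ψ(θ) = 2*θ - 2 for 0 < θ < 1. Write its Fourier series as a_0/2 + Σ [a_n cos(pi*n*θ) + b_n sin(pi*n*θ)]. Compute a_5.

a_5 = ∫_{-1}^{1} ψ(θ) cos(5*pi*θ) dθ.
Split the integral at the breakpoints.
Integrating by parts (boundary term plus one more integral), an antiderivative of (-3*θ - 1) cos(5*pi*θ) is -3*θ*sin(5*pi*θ)/(5*pi) - sin(5*pi*θ)/(5*pi) - 3*cos(5*pi*θ)/(25*pi**2); evaluating from -1 to 0: ∫_{-1}^{0} (-3*θ - 1) cos(5*pi*θ) dθ = (-3/(25*pi**2)) - (3/(25*pi**2)) = -6/(25*pi**2).
Integrating by parts (boundary term plus one more integral), an antiderivative of (2*θ - 2) cos(5*pi*θ) is 2*θ*sin(5*pi*θ)/(5*pi) - 2*sin(5*pi*θ)/(5*pi) + 2*cos(5*pi*θ)/(25*pi**2); evaluating from 0 to 1: ∫_{0}^{1} (2*θ - 2) cos(5*pi*θ) dθ = (-2/(25*pi**2)) - (2/(25*pi**2)) = -4/(25*pi**2).
Summing the pieces gives a_5 = -2/(5*pi**2).

-2/(5*pi**2)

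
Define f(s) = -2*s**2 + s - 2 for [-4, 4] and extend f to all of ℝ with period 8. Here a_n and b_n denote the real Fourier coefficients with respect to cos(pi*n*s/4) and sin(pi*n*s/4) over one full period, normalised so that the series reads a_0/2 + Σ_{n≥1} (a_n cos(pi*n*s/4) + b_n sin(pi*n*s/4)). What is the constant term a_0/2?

-38/3

a_0 = 1/4 ∫_{-4}^{4} f(s) ds = 1/4 · (-304/3) = -76/3.
So the constant term a_0/2 = -38/3.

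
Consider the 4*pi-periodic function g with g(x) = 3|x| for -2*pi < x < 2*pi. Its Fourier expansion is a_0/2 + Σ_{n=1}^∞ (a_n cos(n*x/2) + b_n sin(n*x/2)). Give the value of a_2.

a_2 = (1/(2*pi)) ∫_{-2*pi}^{2*pi} g(x) cos(x) dx.
g is even and cos(x) is even, so the integrand is even and a_2 = 1/pi ∫_0^{2*pi} g(x) cos(x) dx.
Integrating by parts (boundary term plus one more integral), an antiderivative of (3*x) cos(x) is 3*x*sin(x) + 3*cos(x); evaluating from 0 to 2*pi: ∫_{0}^{2*pi} (3*x) cos(x) dx = (3) - (3) = 0.
Hence a_2 = (1/pi)·(0) = 0.

0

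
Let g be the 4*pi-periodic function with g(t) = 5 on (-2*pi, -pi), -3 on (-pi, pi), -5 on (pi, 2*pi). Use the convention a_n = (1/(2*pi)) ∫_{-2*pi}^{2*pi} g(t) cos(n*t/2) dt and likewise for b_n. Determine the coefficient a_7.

a_7 = (1/(2*pi)) ∫_{-2*pi}^{2*pi} g(t) cos(7*t/2) dt.
Split the integral at the breakpoints.
Directly, an antiderivative of (5) cos(7*t/2) is 10*sin(7*t/2)/7; evaluating from -2*pi to -pi: ∫_{-2*pi}^{-pi} (5) cos(7*t/2) dt = (10/7) - (0) = 10/7.
Directly, an antiderivative of (-3) cos(7*t/2) is -6*sin(7*t/2)/7; evaluating from -pi to pi: ∫_{-pi}^{pi} (-3) cos(7*t/2) dt = (6/7) - (-6/7) = 12/7.
Directly, an antiderivative of (-5) cos(7*t/2) is -10*sin(7*t/2)/7; evaluating from pi to 2*pi: ∫_{pi}^{2*pi} (-5) cos(7*t/2) dt = (0) - (10/7) = -10/7.
Summing the pieces and multiplying by (1/(2*pi)) gives a_7 = 6/(7*pi).

6/(7*pi)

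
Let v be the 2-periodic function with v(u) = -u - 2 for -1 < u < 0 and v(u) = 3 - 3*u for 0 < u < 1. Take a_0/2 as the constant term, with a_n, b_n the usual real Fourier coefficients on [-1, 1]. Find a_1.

a_1 = ∫_{-1}^{1} v(u) cos(pi*u) du.
Split the integral at the breakpoints.
Integrating by parts (boundary term plus one more integral), an antiderivative of (-u - 2) cos(pi*u) is -u*sin(pi*u)/pi - 2*sin(pi*u)/pi - cos(pi*u)/pi**2; evaluating from -1 to 0: ∫_{-1}^{0} (-u - 2) cos(pi*u) du = (-1/pi**2) - (pi**(-2)) = -2/pi**2.
Integrating by parts (boundary term plus one more integral), an antiderivative of (3 - 3*u) cos(pi*u) is -3*u*sin(pi*u)/pi + 3*sin(pi*u)/pi - 3*cos(pi*u)/pi**2; evaluating from 0 to 1: ∫_{0}^{1} (3 - 3*u) cos(pi*u) du = (3/pi**2) - (-3/pi**2) = 6/pi**2.
Summing the pieces gives a_1 = 4/pi**2.

4/pi**2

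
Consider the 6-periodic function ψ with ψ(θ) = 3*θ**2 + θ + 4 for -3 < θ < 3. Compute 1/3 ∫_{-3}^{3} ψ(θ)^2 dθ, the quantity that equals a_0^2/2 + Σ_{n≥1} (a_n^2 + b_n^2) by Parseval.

1/3 ∫_{-3}^{3} ψ(θ)^2 dθ = 1/3 · (7104/5) = 2368/5.

2368/5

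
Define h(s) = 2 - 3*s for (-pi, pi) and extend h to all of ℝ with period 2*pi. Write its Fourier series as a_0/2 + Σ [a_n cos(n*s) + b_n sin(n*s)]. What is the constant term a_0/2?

a_0 = 1/pi ∫_{-pi}^{pi} h(s) ds = 1/pi · (4*pi) = 4.
So the constant term a_0/2 = 2.

2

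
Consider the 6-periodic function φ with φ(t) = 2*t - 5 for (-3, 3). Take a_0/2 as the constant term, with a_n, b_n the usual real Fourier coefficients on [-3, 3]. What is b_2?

-6/pi

b_2 = 1/3 ∫_{-3}^{3} φ(t) sin(2*pi*t/3) dt.
Integrating by parts (boundary term plus one more integral), an antiderivative of (2*t - 5) sin(2*pi*t/3) is -3*t*cos(2*pi*t/3)/pi + 9*sin(2*pi*t/3)/(2*pi**2) + 15*cos(2*pi*t/3)/(2*pi); evaluating from -3 to 3: ∫_{-3}^{3} (2*t - 5) sin(2*pi*t/3) dt = (-3/(2*pi)) - (33/(2*pi)) = -18/pi.
Hence b_2 = (1/3)·(-18/pi) = -6/pi.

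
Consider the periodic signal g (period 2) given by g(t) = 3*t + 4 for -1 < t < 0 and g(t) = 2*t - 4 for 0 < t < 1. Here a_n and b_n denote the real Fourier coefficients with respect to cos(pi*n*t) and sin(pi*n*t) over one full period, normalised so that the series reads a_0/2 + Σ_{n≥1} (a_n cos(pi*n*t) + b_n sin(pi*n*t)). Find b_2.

b_2 = ∫_{-1}^{1} g(t) sin(2*pi*t) dt.
Split the integral at the breakpoints.
Integrating by parts (boundary term plus one more integral), an antiderivative of (3*t + 4) sin(2*pi*t) is -3*t*cos(2*pi*t)/(2*pi) + 3*sin(2*pi*t)/(4*pi**2) - 2*cos(2*pi*t)/pi; evaluating from -1 to 0: ∫_{-1}^{0} (3*t + 4) sin(2*pi*t) dt = (-2/pi) - (-1/(2*pi)) = -3/(2*pi).
Integrating by parts (boundary term plus one more integral), an antiderivative of (2*t - 4) sin(2*pi*t) is -t*cos(2*pi*t)/pi + sin(2*pi*t)/(2*pi**2) + 2*cos(2*pi*t)/pi; evaluating from 0 to 1: ∫_{0}^{1} (2*t - 4) sin(2*pi*t) dt = (1/pi) - (2/pi) = -1/pi.
Summing the pieces gives b_2 = -5/(2*pi).

-5/(2*pi)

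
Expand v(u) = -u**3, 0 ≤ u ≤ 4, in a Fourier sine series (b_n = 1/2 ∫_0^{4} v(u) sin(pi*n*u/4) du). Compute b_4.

b_4 = 1/2 ∫_0^{4} (-u**3) sin(pi*u) du.
Integrating by parts three times (tabular method), an antiderivative of (-u**3) sin(pi*u) is u**3*cos(pi*u)/pi - 3*u**2*sin(pi*u)/pi**2 - 6*u*cos(pi*u)/pi**3 + 6*sin(pi*u)/pi**4; evaluating from 0 to 4: ∫_{0}^{4} (-u**3) sin(pi*u) du = (-24/pi**3 + 64/pi) - (0) = -24/pi**3 + 64/pi.
Hence b_4 = (1/2)·(-24/pi**3 + 64/pi) = -12/pi**3 + 32/pi.

-12/pi**3 + 32/pi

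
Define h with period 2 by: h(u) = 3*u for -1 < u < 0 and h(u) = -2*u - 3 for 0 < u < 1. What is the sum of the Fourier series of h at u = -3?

u = -3 differs from u = 1 by -2 full period(s), and the series is 2-periodic.
At u = 1 the one-sided limits are h(1^-) = -5 and h(1^+) = -3.
By Dirichlet's theorem the series converges to their average, [(-5) + (-3)]/2 = -4.

-4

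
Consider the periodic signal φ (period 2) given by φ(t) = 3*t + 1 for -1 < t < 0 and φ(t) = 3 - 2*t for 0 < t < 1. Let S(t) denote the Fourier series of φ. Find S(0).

2

At t = 0 the one-sided limits are φ(0^-) = 1 and φ(0^+) = 3.
By Dirichlet's theorem the series converges to their average, [(1) + (3)]/2 = 2.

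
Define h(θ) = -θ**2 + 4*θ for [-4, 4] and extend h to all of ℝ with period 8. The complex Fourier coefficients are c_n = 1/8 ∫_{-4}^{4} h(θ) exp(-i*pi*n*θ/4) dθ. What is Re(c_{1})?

32/pi**2

Since h is real-valued, Re(c_{1}) = 1/8 ∫_{-4}^{4} h(θ) cos(pi*θ/4) dθ = a_{1}/2.
Integrating by parts twice (tabular method), an antiderivative of (-θ**2 + 4*θ) cos(pi*θ/4) is -4*θ**2*sin(pi*θ/4)/pi + 16*θ*sin(pi*θ/4)/pi - 32*θ*cos(pi*θ/4)/pi**2 + 128*sin(pi*θ/4)/pi**3 + 64*cos(pi*θ/4)/pi**2; evaluating from -4 to 4: ∫_{-4}^{4} (-θ**2 + 4*θ) cos(pi*θ/4) dθ = (64/pi**2) - (-192/pi**2) = 256/pi**2.
Hence Re(c_{1}) = (1/8)·(256/pi**2) = 32/pi**2.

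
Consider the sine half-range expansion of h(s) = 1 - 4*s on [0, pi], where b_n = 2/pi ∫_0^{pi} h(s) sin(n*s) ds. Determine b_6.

4/3

b_6 = 2/pi ∫_0^{pi} (1 - 4*s) sin(6*s) ds.
Integrating by parts (boundary term plus one more integral), an antiderivative of (1 - 4*s) sin(6*s) is 2*s*cos(6*s)/3 - sin(6*s)/9 - cos(6*s)/6; evaluating from 0 to pi: ∫_{0}^{pi} (1 - 4*s) sin(6*s) ds = (-1/6 + 2*pi/3) - (-1/6) = 2*pi/3.
Hence b_6 = (2/pi)·(2*pi/3) = 4/3.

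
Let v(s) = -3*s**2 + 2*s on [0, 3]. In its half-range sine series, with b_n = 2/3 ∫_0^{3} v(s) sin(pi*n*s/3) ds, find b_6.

7/pi

b_6 = 2/3 ∫_0^{3} (-3*s**2 + 2*s) sin(2*pi*s) ds.
Integrating by parts twice (tabular method), an antiderivative of (-3*s**2 + 2*s) sin(2*pi*s) is 3*s**2*cos(2*pi*s)/(2*pi) - 3*s*sin(2*pi*s)/(2*pi**2) - s*cos(2*pi*s)/pi + sin(2*pi*s)/(2*pi**2) - 3*cos(2*pi*s)/(4*pi**3); evaluating from 0 to 3: ∫_{0}^{3} (-3*s**2 + 2*s) sin(2*pi*s) ds = (3*(-1 + 14*pi**2)/(4*pi**3)) - (-3/(4*pi**3)) = 21/(2*pi).
Hence b_6 = (2/3)·(21/(2*pi)) = 7/pi.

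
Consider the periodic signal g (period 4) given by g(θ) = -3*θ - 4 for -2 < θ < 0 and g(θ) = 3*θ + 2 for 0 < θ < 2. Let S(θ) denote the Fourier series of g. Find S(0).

At θ = 0 the one-sided limits are g(0^-) = -4 and g(0^+) = 2.
By Dirichlet's theorem the series converges to their average, [(-4) + (2)]/2 = -1.

-1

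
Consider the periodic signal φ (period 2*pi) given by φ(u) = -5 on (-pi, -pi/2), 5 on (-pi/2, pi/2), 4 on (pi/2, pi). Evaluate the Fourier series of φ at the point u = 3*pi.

u = 3*pi differs from u = -pi by 2 full period(s), and the series is 2*pi-periodic.
At u = -pi the one-sided limits are φ(-pi^-) = 4 and φ(-pi^+) = -5.
By Dirichlet's theorem the series converges to their average, [(4) + (-5)]/2 = -1/2.

-1/2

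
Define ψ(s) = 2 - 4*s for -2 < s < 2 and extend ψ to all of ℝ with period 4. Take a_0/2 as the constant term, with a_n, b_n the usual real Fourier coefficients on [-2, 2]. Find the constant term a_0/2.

2

a_0 = 1/2 ∫_{-2}^{2} ψ(s) ds = 1/2 · (8) = 4.
So the constant term a_0/2 = 2.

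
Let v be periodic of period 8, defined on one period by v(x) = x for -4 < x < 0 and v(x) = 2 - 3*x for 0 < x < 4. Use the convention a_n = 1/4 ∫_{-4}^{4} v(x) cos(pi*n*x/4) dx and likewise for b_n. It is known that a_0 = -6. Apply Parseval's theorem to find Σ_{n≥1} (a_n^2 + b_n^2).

46/3

Parseval: a_0^2/2 + Σ_{n≥1} (a_n^2+b_n^2) = 1/4 ∫_{-4}^{4} v(x)^2 dx = 100/3.
Subtract a_0^2/2 = 18: Σ (a_n^2+b_n^2) = 46/3.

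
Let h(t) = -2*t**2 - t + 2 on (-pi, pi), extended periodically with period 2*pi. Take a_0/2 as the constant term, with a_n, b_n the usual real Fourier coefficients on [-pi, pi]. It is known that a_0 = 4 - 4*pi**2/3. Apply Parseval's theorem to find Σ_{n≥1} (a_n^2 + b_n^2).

Parseval: a_0^2/2 + Σ_{n≥1} (a_n^2+b_n^2) = 1/pi ∫_{-pi}^{pi} h(t)^2 dt = -14*pi**2/3 + 8 + 8*pi**4/5.
Subtract a_0^2/2 = 8*(3 - pi**2)**2/9: Σ (a_n^2+b_n^2) = 2*pi**2*(15 + 16*pi**2)/45.

2*pi**2*(15 + 16*pi**2)/45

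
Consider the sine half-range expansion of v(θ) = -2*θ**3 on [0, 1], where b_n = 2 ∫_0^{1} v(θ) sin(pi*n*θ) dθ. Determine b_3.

4*(2 - 3*pi**2)/(9*pi**3)

b_3 = 2 ∫_0^{1} (-2*θ**3) sin(3*pi*θ) dθ.
Integrating by parts three times (tabular method), an antiderivative of (-2*θ**3) sin(3*pi*θ) is 2*θ**3*cos(3*pi*θ)/(3*pi) - 2*θ**2*sin(3*pi*θ)/(3*pi**2) - 4*θ*cos(3*pi*θ)/(9*pi**3) + 4*sin(3*pi*θ)/(27*pi**4); evaluating from 0 to 1: ∫_{0}^{1} (-2*θ**3) sin(3*pi*θ) dθ = (2*(2 - 3*pi**2)/(9*pi**3)) - (0) = 2*(2 - 3*pi**2)/(9*pi**3).
Hence b_3 = 2·(2*(2 - 3*pi**2)/(9*pi**3)) = 4*(2 - 3*pi**2)/(9*pi**3).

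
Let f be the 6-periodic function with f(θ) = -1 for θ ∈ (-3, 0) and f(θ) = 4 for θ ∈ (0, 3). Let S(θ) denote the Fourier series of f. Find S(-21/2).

4

θ = -21/2 differs from θ = 3/2 by -2 full period(s), and the series is 6-periodic.
f is continuous at θ = 3/2 with value 4, so the series converges to 4 there.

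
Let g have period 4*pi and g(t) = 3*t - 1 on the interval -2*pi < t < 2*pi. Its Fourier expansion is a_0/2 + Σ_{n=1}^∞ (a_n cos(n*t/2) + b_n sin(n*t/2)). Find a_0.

a_0 = (1/(2*pi)) ∫_{-2*pi}^{2*pi} g(t) dt = (1/(2*pi)) · (-4*pi) = -2.

-2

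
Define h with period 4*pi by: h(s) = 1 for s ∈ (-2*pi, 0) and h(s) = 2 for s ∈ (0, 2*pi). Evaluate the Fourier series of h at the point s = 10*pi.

3/2

s = 10*pi differs from s = 2*pi by 2 full period(s), and the series is 4*pi-periodic.
At s = 2*pi the one-sided limits are h(2*pi^-) = 2 and h(2*pi^+) = 1.
By Dirichlet's theorem the series converges to their average, [(2) + (1)]/2 = 3/2.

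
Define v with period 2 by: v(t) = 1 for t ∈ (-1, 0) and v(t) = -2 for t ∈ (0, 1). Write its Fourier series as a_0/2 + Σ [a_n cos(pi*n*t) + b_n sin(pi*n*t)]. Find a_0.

-1

a_0 = ∫_{-1}^{1} v(t) dt = -1.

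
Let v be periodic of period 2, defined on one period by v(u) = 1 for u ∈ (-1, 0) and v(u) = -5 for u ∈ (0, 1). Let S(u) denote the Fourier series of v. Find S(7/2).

u = 7/2 differs from u = -1/2 by 2 full period(s), and the series is 2-periodic.
v is continuous at u = -1/2 with value 1, so the series converges to 1 there.

1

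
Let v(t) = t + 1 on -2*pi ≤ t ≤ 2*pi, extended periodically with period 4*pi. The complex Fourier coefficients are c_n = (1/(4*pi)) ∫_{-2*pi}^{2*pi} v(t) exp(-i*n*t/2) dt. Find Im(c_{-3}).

Since v is real-valued, Im(c_{-3}) = -(1/(4*pi)) ∫_{-2*pi}^{2*pi} v(t) sin(-3*t/2) dt = b_{3}/2.
Integrating by parts (boundary term plus one more integral), an antiderivative of (t + 1) sin(-3*t/2) is 2*t*cos(3*t/2)/3 - 4*sin(3*t/2)/9 + 2*cos(3*t/2)/3; evaluating from -2*pi to 2*pi: ∫_{-2*pi}^{2*pi} (t + 1) sin(-3*t/2) dt = (-4*pi/3 - 2/3) - (-2/3 + 4*pi/3) = -8*pi/3.
Hence Im(c_{-3}) = (-1/(4*pi))·(-8*pi/3) = 2/3.

2/3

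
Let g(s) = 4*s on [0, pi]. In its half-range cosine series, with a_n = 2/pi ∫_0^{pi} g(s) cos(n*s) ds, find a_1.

-16/pi

a_1 = 2/pi ∫_0^{pi} (4*s) cos(s) ds.
Integrating by parts (boundary term plus one more integral), an antiderivative of (4*s) cos(s) is 4*s*sin(s) + 4*cos(s); evaluating from 0 to pi: ∫_{0}^{pi} (4*s) cos(s) ds = (-4) - (4) = -8.
Hence a_1 = (2/pi)·(-8) = -16/pi.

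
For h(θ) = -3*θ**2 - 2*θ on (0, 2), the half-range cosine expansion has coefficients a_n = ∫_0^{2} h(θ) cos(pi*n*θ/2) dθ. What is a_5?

a_5 = ∫_0^{2} (-3*θ**2 - 2*θ) cos(5*pi*θ/2) dθ.
Integrating by parts twice (tabular method), an antiderivative of (-3*θ**2 - 2*θ) cos(5*pi*θ/2) is -6*θ**2*sin(5*pi*θ/2)/(5*pi) - 4*θ*sin(5*pi*θ/2)/(5*pi) - 24*θ*cos(5*pi*θ/2)/(25*pi**2) + 48*sin(5*pi*θ/2)/(125*pi**3) - 8*cos(5*pi*θ/2)/(25*pi**2); evaluating from 0 to 2: ∫_{0}^{2} (-3*θ**2 - 2*θ) cos(5*pi*θ/2) dθ = (56/(25*pi**2)) - (-8/(25*pi**2)) = 64/(25*pi**2).
Hence a_5 = 64/(25*pi**2).

64/(25*pi**2)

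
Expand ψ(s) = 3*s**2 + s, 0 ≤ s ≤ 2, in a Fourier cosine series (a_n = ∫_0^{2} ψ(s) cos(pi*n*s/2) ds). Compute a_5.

a_5 = ∫_0^{2} (3*s**2 + s) cos(5*pi*s/2) ds.
Integrating by parts twice (tabular method), an antiderivative of (3*s**2 + s) cos(5*pi*s/2) is 6*s**2*sin(5*pi*s/2)/(5*pi) + 2*s*sin(5*pi*s/2)/(5*pi) + 24*s*cos(5*pi*s/2)/(25*pi**2) - 48*sin(5*pi*s/2)/(125*pi**3) + 4*cos(5*pi*s/2)/(25*pi**2); evaluating from 0 to 2: ∫_{0}^{2} (3*s**2 + s) cos(5*pi*s/2) ds = (-52/(25*pi**2)) - (4/(25*pi**2)) = -56/(25*pi**2).
Hence a_5 = -56/(25*pi**2).

-56/(25*pi**2)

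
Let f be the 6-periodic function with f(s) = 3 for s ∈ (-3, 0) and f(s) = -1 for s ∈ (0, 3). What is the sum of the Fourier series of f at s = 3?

1

At s = 3 the one-sided limits are f(3^-) = -1 and f(3^+) = 3.
By Dirichlet's theorem the series converges to their average, [(-1) + (3)]/2 = 1.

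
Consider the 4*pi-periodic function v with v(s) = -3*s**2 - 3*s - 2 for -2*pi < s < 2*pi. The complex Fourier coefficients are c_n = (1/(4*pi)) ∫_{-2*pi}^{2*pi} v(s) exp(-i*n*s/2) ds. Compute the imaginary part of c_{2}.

-3

Since v is real-valued, Im(c_{2}) = -(1/(4*pi)) ∫_{-2*pi}^{2*pi} v(s) sin(s) ds = -b_{2}/2.
Integrating by parts twice (tabular method), an antiderivative of (-3*s**2 - 3*s - 2) sin(s) is 3*s**2*cos(s) - 6*s*sin(s) + 3*s*cos(s) - 3*sin(s) - 4*cos(s); evaluating from -2*pi to 2*pi: ∫_{-2*pi}^{2*pi} (-3*s**2 - 3*s - 2) sin(s) ds = (-4 + 6*pi + 12*pi**2) - (-6*pi - 4 + 12*pi**2) = 12*pi.
Hence Im(c_{2}) = (-1/(4*pi))·(12*pi) = -3.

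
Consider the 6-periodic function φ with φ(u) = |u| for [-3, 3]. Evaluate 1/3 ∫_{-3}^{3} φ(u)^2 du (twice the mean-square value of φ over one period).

1/3 ∫_{-3}^{3} φ(u)^2 du = 1/3 · (18) = 6.

6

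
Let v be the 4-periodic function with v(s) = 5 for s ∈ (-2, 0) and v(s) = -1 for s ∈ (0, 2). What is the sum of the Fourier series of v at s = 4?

s = 4 differs from s = 0 by 1 full period(s), and the series is 4-periodic.
At s = 0 the one-sided limits are v(0^-) = 5 and v(0^+) = -1.
By Dirichlet's theorem the series converges to their average, [(5) + (-1)]/2 = 2.

2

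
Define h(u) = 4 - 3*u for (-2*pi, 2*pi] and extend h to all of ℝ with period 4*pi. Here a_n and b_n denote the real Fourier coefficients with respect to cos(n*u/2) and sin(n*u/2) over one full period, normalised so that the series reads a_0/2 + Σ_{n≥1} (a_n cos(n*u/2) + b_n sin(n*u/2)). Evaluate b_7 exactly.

b_7 = (1/(2*pi)) ∫_{-2*pi}^{2*pi} h(u) sin(7*u/2) du.
Integrating by parts (boundary term plus one more integral), an antiderivative of (4 - 3*u) sin(7*u/2) is 6*u*cos(7*u/2)/7 - 12*sin(7*u/2)/49 - 8*cos(7*u/2)/7; evaluating from -2*pi to 2*pi: ∫_{-2*pi}^{2*pi} (4 - 3*u) sin(7*u/2) du = (8/7 - 12*pi/7) - (8/7 + 12*pi/7) = -24*pi/7.
Hence b_7 = (1/(2*pi))·(-24*pi/7) = -12/7.

-12/7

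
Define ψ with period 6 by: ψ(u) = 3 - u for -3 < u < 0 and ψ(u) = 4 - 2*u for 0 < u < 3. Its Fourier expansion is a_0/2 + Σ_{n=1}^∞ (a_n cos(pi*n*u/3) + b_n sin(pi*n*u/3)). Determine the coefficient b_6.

3/(2*pi)

b_6 = 1/3 ∫_{-3}^{3} ψ(u) sin(2*pi*u) du.
Split the integral at the breakpoints.
Integrating by parts (boundary term plus one more integral), an antiderivative of (3 - u) sin(2*pi*u) is u*cos(2*pi*u)/(2*pi) - sin(2*pi*u)/(4*pi**2) - 3*cos(2*pi*u)/(2*pi); evaluating from -3 to 0: ∫_{-3}^{0} (3 - u) sin(2*pi*u) du = (-3/(2*pi)) - (-3/pi) = 3/(2*pi).
Integrating by parts (boundary term plus one more integral), an antiderivative of (4 - 2*u) sin(2*pi*u) is u*cos(2*pi*u)/pi - sin(2*pi*u)/(2*pi**2) - 2*cos(2*pi*u)/pi; evaluating from 0 to 3: ∫_{0}^{3} (4 - 2*u) sin(2*pi*u) du = (1/pi) - (-2/pi) = 3/pi.
Summing the pieces and multiplying by (1/3) gives b_6 = 3/(2*pi).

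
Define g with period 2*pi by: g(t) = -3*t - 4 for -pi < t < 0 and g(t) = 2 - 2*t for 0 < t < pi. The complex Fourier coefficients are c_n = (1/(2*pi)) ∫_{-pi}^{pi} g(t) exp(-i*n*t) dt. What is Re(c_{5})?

-1/(25*pi)

Since g is real-valued, Re(c_{5}) = (1/(2*pi)) ∫_{-pi}^{pi} g(t) cos(5*t) dt = a_{5}/2.
Split the integral at the breakpoints.
Integrating by parts (boundary term plus one more integral), an antiderivative of (-3*t - 4) cos(5*t) is -3*t*sin(5*t)/5 - 4*sin(5*t)/5 - 3*cos(5*t)/25; evaluating from -pi to 0: ∫_{-pi}^{0} (-3*t - 4) cos(5*t) dt = (-3/25) - (3/25) = -6/25.
Integrating by parts (boundary term plus one more integral), an antiderivative of (2 - 2*t) cos(5*t) is -2*t*sin(5*t)/5 + 2*sin(5*t)/5 - 2*cos(5*t)/25; evaluating from 0 to pi: ∫_{0}^{pi} (2 - 2*t) cos(5*t) dt = (2/25) - (-2/25) = 4/25.
So ∫_{-pi}^{pi} g(t) cos(5*t) dt = -2/25.
Hence Re(c_{5}) = (1/(2*pi))·(-2/25) = -1/(25*pi).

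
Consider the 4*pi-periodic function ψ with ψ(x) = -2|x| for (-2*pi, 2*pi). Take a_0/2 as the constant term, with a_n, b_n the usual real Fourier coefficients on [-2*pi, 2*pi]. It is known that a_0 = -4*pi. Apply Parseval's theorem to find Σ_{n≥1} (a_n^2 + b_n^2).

8*pi**2/3

Parseval: a_0^2/2 + Σ_{n≥1} (a_n^2+b_n^2) = (1/(2*pi)) ∫_{-2*pi}^{2*pi} ψ(x)^2 dx = 32*pi**2/3.
Subtract a_0^2/2 = 8*pi**2: Σ (a_n^2+b_n^2) = 8*pi**2/3.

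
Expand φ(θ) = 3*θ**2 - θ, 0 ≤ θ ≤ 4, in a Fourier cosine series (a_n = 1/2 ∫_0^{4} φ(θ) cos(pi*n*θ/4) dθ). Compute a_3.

a_3 = 1/2 ∫_0^{4} (3*θ**2 - θ) cos(3*pi*θ/4) dθ.
Integrating by parts twice (tabular method), an antiderivative of (3*θ**2 - θ) cos(3*pi*θ/4) is 4*θ**2*sin(3*pi*θ/4)/pi - 4*θ*sin(3*pi*θ/4)/(3*pi) + 32*θ*cos(3*pi*θ/4)/(3*pi**2) - 128*sin(3*pi*θ/4)/(9*pi**3) - 16*cos(3*pi*θ/4)/(9*pi**2); evaluating from 0 to 4: ∫_{0}^{4} (3*θ**2 - θ) cos(3*pi*θ/4) dθ = (-368/(9*pi**2)) - (-16/(9*pi**2)) = -352/(9*pi**2).
Hence a_3 = (1/2)·(-352/(9*pi**2)) = -176/(9*pi**2).

-176/(9*pi**2)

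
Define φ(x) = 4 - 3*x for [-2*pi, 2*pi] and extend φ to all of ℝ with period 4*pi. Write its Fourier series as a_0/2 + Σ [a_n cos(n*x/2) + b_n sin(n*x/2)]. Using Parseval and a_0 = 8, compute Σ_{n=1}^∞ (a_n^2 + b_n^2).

Parseval: a_0^2/2 + Σ_{n≥1} (a_n^2+b_n^2) = (1/(2*pi)) ∫_{-2*pi}^{2*pi} φ(x)^2 dx = 32 + 24*pi**2.
Subtract a_0^2/2 = 32: Σ (a_n^2+b_n^2) = 24*pi**2.

24*pi**2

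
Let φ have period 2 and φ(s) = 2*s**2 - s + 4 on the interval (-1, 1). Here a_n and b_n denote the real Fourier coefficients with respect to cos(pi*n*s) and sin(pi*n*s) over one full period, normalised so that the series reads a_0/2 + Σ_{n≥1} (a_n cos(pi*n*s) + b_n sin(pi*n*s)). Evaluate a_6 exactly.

2/(9*pi**2)

a_6 = ∫_{-1}^{1} φ(s) cos(6*pi*s) ds.
Integrating by parts twice (tabular method), an antiderivative of (2*s**2 - s + 4) cos(6*pi*s) is s**2*sin(6*pi*s)/(3*pi) - s*sin(6*pi*s)/(6*pi) + s*cos(6*pi*s)/(9*pi**2) - sin(6*pi*s)/(54*pi**3) + 2*sin(6*pi*s)/(3*pi) - cos(6*pi*s)/(36*pi**2); evaluating from -1 to 1: ∫_{-1}^{1} (2*s**2 - s + 4) cos(6*pi*s) ds = (1/(12*pi**2)) - (-5/(36*pi**2)) = 2/(9*pi**2).
Hence a_6 = 2/(9*pi**2).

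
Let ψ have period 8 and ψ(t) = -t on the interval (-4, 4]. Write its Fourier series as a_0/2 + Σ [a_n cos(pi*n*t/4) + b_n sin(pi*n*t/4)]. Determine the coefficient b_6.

b_6 = 1/4 ∫_{-4}^{4} ψ(t) sin(3*pi*t/2) dt.
ψ is odd and sin(3*pi*t/2) is odd, so the integrand is even and b_6 = 1/2 ∫_0^{4} ψ(t) sin(3*pi*t/2) dt.
Integrating by parts (boundary term plus one more integral), an antiderivative of (-t) sin(3*pi*t/2) is 2*t*cos(3*pi*t/2)/(3*pi) - 4*sin(3*pi*t/2)/(9*pi**2); evaluating from 0 to 4: ∫_{0}^{4} (-t) sin(3*pi*t/2) dt = (8/(3*pi)) - (0) = 8/(3*pi).
Hence b_6 = (1/2)·(8/(3*pi)) = 4/(3*pi).

4/(3*pi)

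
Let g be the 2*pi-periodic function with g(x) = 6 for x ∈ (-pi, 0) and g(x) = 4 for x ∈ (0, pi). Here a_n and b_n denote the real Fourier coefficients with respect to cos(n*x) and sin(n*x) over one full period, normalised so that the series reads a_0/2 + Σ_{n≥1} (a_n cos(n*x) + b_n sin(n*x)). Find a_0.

a_0 = 1/pi ∫_{-pi}^{pi} g(x) dx = 1/pi · (10*pi) = 10.

10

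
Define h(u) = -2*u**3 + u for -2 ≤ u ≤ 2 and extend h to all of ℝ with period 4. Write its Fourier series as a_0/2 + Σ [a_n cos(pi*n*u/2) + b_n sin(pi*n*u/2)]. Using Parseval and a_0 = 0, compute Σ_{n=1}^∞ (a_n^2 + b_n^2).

5272/105

Parseval: a_0^2/2 + Σ_{n≥1} (a_n^2+b_n^2) = 1/2 ∫_{-2}^{2} h(u)^2 du = 5272/105.
Subtract a_0^2/2 = 0: Σ (a_n^2+b_n^2) = 5272/105.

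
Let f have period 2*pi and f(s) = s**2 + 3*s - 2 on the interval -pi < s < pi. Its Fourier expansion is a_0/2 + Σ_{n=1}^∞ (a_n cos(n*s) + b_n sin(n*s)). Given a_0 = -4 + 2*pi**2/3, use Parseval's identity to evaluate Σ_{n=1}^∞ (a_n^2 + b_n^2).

pi**2*(8*pi**2/45 + 6)

Parseval: a_0^2/2 + Σ_{n≥1} (a_n^2+b_n^2) = 1/pi ∫_{-pi}^{pi} f(s)^2 ds = 8 + 10*pi**2/3 + 2*pi**4/5.
Subtract a_0^2/2 = 2*(6 - pi**2)**2/9: Σ (a_n^2+b_n^2) = pi**2*(8*pi**2/45 + 6).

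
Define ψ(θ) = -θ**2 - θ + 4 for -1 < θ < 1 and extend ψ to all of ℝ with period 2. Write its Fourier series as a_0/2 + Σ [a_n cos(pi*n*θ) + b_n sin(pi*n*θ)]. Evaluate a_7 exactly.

a_7 = ∫_{-1}^{1} ψ(θ) cos(7*pi*θ) dθ.
Integrating by parts twice (tabular method), an antiderivative of (-θ**2 - θ + 4) cos(7*pi*θ) is -θ**2*sin(7*pi*θ)/(7*pi) - θ*sin(7*pi*θ)/(7*pi) - 2*θ*cos(7*pi*θ)/(49*pi**2) + 2*sin(7*pi*θ)/(343*pi**3) + 4*sin(7*pi*θ)/(7*pi) - cos(7*pi*θ)/(49*pi**2); evaluating from -1 to 1: ∫_{-1}^{1} (-θ**2 - θ + 4) cos(7*pi*θ) dθ = (3/(49*pi**2)) - (-1/(49*pi**2)) = 4/(49*pi**2).
Hence a_7 = 4/(49*pi**2).

4/(49*pi**2)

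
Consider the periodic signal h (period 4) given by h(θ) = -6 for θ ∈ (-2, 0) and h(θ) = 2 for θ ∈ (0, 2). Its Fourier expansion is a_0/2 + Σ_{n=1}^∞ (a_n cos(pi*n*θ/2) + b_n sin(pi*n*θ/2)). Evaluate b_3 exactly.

16/(3*pi)

b_3 = 1/2 ∫_{-2}^{2} h(θ) sin(3*pi*θ/2) dθ.
Split the integral at the breakpoints.
Directly, an antiderivative of (-6) sin(3*pi*θ/2) is 4*cos(3*pi*θ/2)/pi; evaluating from -2 to 0: ∫_{-2}^{0} (-6) sin(3*pi*θ/2) dθ = (4/pi) - (-4/pi) = 8/pi.
Directly, an antiderivative of (2) sin(3*pi*θ/2) is -4*cos(3*pi*θ/2)/(3*pi); evaluating from 0 to 2: ∫_{0}^{2} (2) sin(3*pi*θ/2) dθ = (4/(3*pi)) - (-4/(3*pi)) = 8/(3*pi).
Summing the pieces and multiplying by (1/2) gives b_3 = 16/(3*pi).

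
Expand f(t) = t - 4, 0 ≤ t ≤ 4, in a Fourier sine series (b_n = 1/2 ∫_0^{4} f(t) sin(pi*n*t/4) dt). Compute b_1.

-8/pi

b_1 = 1/2 ∫_0^{4} (t - 4) sin(pi*t/4) dt.
Integrating by parts (boundary term plus one more integral), an antiderivative of (t - 4) sin(pi*t/4) is -4*t*cos(pi*t/4)/pi + 16*sin(pi*t/4)/pi**2 + 16*cos(pi*t/4)/pi; evaluating from 0 to 4: ∫_{0}^{4} (t - 4) sin(pi*t/4) dt = (0) - (16/pi) = -16/pi.
Hence b_1 = (1/2)·(-16/pi) = -8/pi.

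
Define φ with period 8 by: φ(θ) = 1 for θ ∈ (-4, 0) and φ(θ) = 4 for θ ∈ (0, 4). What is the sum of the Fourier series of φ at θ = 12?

5/2

θ = 12 differs from θ = -4 by 2 full period(s), and the series is 8-periodic.
At θ = -4 the one-sided limits are φ(-4^-) = 4 and φ(-4^+) = 1.
By Dirichlet's theorem the series converges to their average, [(4) + (1)]/2 = 5/2.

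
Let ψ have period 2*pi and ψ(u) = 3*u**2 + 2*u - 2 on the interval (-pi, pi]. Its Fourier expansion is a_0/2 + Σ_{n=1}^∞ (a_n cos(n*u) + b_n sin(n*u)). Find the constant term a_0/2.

-2 + pi**2

a_0 = 1/pi ∫_{-pi}^{pi} ψ(u) du = 1/pi · (2*pi*(-2 + pi**2)) = -4 + 2*pi**2.
So the constant term a_0/2 = -2 + pi**2.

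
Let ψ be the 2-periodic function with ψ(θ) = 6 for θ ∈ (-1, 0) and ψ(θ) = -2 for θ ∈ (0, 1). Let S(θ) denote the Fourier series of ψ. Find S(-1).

2

At θ = -1 the one-sided limits are ψ(-1^-) = -2 and ψ(-1^+) = 6.
By Dirichlet's theorem the series converges to their average, [(-2) + (6)]/2 = 2.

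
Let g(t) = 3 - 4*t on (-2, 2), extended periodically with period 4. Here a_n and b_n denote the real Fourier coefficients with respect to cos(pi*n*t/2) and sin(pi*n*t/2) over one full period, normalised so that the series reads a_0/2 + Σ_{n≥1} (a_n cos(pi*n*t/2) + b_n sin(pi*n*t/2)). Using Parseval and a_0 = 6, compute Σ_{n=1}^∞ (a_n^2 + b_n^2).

128/3

Parseval: a_0^2/2 + Σ_{n≥1} (a_n^2+b_n^2) = 1/2 ∫_{-2}^{2} g(t)^2 dt = 182/3.
Subtract a_0^2/2 = 18: Σ (a_n^2+b_n^2) = 128/3.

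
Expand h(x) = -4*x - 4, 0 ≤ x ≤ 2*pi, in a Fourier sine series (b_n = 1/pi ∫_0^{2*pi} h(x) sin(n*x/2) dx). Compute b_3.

16*(-pi - 1)/(3*pi)

b_3 = 1/pi ∫_0^{2*pi} (-4*x - 4) sin(3*x/2) dx.
Integrating by parts (boundary term plus one more integral), an antiderivative of (-4*x - 4) sin(3*x/2) is 8*x*cos(3*x/2)/3 - 16*sin(3*x/2)/9 + 8*cos(3*x/2)/3; evaluating from 0 to 2*pi: ∫_{0}^{2*pi} (-4*x - 4) sin(3*x/2) dx = (-16*pi/3 - 8/3) - (8/3) = -16*pi/3 - 16/3.
Hence b_3 = (1/pi)·(-16*pi/3 - 16/3) = 16*(-pi - 1)/(3*pi).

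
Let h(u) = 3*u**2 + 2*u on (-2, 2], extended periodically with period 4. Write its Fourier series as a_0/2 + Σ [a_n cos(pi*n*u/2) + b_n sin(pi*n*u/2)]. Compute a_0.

a_0 = 1/2 ∫_{-2}^{2} h(u) du = 1/2 · (16) = 8.

8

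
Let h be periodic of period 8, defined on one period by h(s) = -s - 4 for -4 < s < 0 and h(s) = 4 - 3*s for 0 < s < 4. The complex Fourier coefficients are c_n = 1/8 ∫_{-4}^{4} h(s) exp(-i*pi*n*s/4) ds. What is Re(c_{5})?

8/(25*pi**2)

Since h is real-valued, Re(c_{5}) = 1/8 ∫_{-4}^{4} h(s) cos(5*pi*s/4) ds = a_{5}/2.
Split the integral at the breakpoints.
Integrating by parts (boundary term plus one more integral), an antiderivative of (-s - 4) cos(5*pi*s/4) is -4*s*sin(5*pi*s/4)/(5*pi) - 16*sin(5*pi*s/4)/(5*pi) - 16*cos(5*pi*s/4)/(25*pi**2); evaluating from -4 to 0: ∫_{-4}^{0} (-s - 4) cos(5*pi*s/4) ds = (-16/(25*pi**2)) - (16/(25*pi**2)) = -32/(25*pi**2).
Integrating by parts (boundary term plus one more integral), an antiderivative of (4 - 3*s) cos(5*pi*s/4) is -12*s*sin(5*pi*s/4)/(5*pi) + 16*sin(5*pi*s/4)/(5*pi) - 48*cos(5*pi*s/4)/(25*pi**2); evaluating from 0 to 4: ∫_{0}^{4} (4 - 3*s) cos(5*pi*s/4) ds = (48/(25*pi**2)) - (-48/(25*pi**2)) = 96/(25*pi**2).
So ∫_{-4}^{4} h(s) cos(5*pi*s/4) ds = 64/(25*pi**2).
Hence Re(c_{5}) = (1/8)·(64/(25*pi**2)) = 8/(25*pi**2).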